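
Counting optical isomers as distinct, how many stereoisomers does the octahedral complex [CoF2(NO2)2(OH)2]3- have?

6

An octahedron has six vertices in three trans pairs; every non-trans pair is cis.
There are 5 geometric isomers: F trans, NO2 trans, OH trans; F trans, NO2 cis, OH cis; F cis, NO2 cis, OH trans; F cis, NO2 cis, OH cis (chiral); F cis, NO2 trans, OH cis.
One of these lacks any improper symmetry element and so occurs as an enantiomeric pair, giving 5 + 1 = 6 stereoisomers in total.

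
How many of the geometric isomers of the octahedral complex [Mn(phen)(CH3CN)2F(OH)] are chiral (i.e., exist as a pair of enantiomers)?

2

An octahedron has six vertices in three trans pairs; every non-trans pair is cis.
Each phen is bidentate and must span two cis positions.
The distinct arrangements are (4 in all): CH3CN trans; CH3CN cis (3 arrangements, 2 chiral).
Of these, 2 lack any improper symmetry element and so occur as enantiomeric pairs, giving 4 + 2 = 6 stereoisomers in total.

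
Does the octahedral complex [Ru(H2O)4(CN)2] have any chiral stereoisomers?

no

An octahedron has six vertices in three trans pairs; every non-trans pair is cis.
There are 2 geometric isomers: CN trans; CN cis.
Each arrangement has an internal mirror plane or centre of symmetry, so none is chiral.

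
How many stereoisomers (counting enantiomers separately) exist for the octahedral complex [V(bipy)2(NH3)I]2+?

The six octahedral sites form three mutually perpendicular trans pairs.
Each bipy is bidentate and must span two cis positions.
Working through the distinct placements yields 2 geometric isomers: NH3 and I mutually trans; NH3 and I mutually cis (chiral).
One of these lacks any improper symmetry element and so occurs as an enantiomeric pair, giving 2 + 1 = 3 stereoisomers in total.

3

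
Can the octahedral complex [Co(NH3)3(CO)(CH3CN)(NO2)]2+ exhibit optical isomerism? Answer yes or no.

In an octahedral complex each vertex has one trans partner and four cis neighbours.
Working through the distinct placements yields 4 geometric isomers: NH3 mer (3 arrangements); NH3 fac (chiral).
One of these lacks any improper symmetry element and so occurs as an enantiomeric pair, giving 4 + 1 = 5 stereoisomers in total.

yes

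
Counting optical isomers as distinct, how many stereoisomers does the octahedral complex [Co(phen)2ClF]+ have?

3

In an octahedral complex each vertex has one trans partner and four cis neighbours.
Each phen is bidentate and must span two cis positions.
The distinct arrangements are (2 in all): Cl and F mutually trans; Cl and F mutually cis (chiral).
One of these lacks any improper symmetry element and so occurs as an enantiomeric pair, giving 2 + 1 = 3 stereoisomers in total.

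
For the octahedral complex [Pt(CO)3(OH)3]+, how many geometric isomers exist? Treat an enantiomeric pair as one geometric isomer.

2

The six octahedral sites form three mutually perpendicular trans pairs.
Working through the distinct placements yields 2 geometric isomers: CO mer; CO fac.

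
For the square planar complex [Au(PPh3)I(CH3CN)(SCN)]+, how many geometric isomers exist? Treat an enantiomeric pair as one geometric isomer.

A square has two trans pairs of vertices; adjacent vertices are cis.
There are 3 geometric isomers: (CH3CN/PPh3 trans, I/SCN trans); (CH3CN/SCN trans, I/PPh3 trans); (CH3CN/I trans, PPh3/SCN trans).

3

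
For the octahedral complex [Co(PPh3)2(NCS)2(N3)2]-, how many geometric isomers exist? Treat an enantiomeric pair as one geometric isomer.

5

In an octahedral complex each vertex has one trans partner and four cis neighbours.
The distinct arrangements are (5 in all): PPh3 trans, NCS trans, N3 trans; PPh3 cis, NCS cis, N3 trans; PPh3 trans, NCS cis, N3 cis; PPh3 cis, NCS cis, N3 cis (chiral); PPh3 cis, NCS trans, N3 cis.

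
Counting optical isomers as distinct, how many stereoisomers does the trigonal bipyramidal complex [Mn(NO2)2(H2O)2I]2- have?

In a trigonal bipyramid the two axial positions differ from the three equatorial ones.
Exhaustive case analysis gives 5 geometric isomers.
One of these lacks any improper symmetry element and so occurs as an enantiomeric pair, giving 5 + 1 = 6 stereoisomers in total.

6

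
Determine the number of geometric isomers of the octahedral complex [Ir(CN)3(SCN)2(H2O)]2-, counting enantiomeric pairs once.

Working through the distinct placements yields 3 geometric isomers: CN mer, SCN trans; CN mer, SCN cis; CN fac, SCN cis.

3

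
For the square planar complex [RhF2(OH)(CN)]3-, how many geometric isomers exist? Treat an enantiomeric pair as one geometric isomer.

In a square planar complex each vertex has one trans partner and two cis neighbours.
Working through the distinct placements yields 2 geometric isomers: F cis; F trans.

2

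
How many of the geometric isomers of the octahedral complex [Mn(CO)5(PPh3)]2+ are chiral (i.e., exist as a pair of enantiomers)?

In an octahedral complex each vertex has one trans partner and four cis neighbours.
Only one geometric arrangement is possible.

0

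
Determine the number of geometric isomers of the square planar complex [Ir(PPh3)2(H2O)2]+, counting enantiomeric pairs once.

2

A square has two trans pairs of vertices; adjacent vertices are cis.
Working through the distinct placements yields 2 geometric isomers: PPh3 cis; PPh3 trans.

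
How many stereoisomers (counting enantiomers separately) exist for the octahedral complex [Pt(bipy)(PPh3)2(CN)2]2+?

An octahedron has six vertices in three trans pairs; every non-trans pair is cis.
Each bipy is bidentate and must span two cis positions.
There are 3 geometric isomers: PPh3 cis, CN trans; PPh3 cis, CN cis (chiral); PPh3 trans, CN cis.
One of these lacks any improper symmetry element and so occurs as an enantiomeric pair, giving 3 + 1 = 4 stereoisomers in total.

4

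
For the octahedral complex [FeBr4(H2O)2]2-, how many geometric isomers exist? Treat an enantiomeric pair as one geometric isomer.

2

The six octahedral sites form three mutually perpendicular trans pairs.
There are 2 geometric isomers: H2O trans; H2O cis.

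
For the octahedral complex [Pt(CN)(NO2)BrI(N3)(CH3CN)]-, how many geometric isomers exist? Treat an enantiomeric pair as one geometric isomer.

In an octahedral complex each vertex has one trans partner and four cis neighbours.
Systematic enumeration (placing each ligand type in turn and discarding arrangements equivalent by rotation or reflection) gives 15 geometric isomers.

15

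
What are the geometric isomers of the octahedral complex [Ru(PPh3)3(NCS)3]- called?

fac and mer

An octahedron has six vertices in three trans pairs; every non-trans pair is cis.
Systematic placement gives 2 geometric isomers: PPh3 mer; PPh3 fac.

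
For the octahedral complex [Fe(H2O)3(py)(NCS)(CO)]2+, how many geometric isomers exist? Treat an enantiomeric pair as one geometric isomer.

In an octahedral complex each vertex has one trans partner and four cis neighbours.
Working through the distinct placements yields 4 geometric isomers: H2O mer (3 arrangements); H2O fac (chiral).

4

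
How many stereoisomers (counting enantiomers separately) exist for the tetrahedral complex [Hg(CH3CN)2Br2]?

1

In a tetrahedral complex all four positions are equivalent and every pair of ligands is adjacent — there is no cis/trans distinction.
Only one geometric arrangement is possible.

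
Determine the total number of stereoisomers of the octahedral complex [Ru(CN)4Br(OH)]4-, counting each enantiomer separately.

In an octahedral complex each vertex has one trans partner and four cis neighbours.
There are 2 geometric isomers: Br and OH mutually cis; Br and OH mutually trans.
Each arrangement has an internal mirror plane or centre of symmetry, so none is chiral.

2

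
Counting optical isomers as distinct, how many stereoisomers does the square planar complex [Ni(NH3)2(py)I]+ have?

2

A square has two trans pairs of vertices; adjacent vertices are cis.
Systematic placement gives 2 geometric isomers: NH3 cis; NH3 trans.
Each arrangement has an internal mirror plane or centre of symmetry, so none is chiral.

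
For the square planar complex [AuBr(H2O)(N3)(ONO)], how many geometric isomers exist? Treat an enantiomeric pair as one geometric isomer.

3

A square has two trans pairs of vertices; adjacent vertices are cis.
There are 3 geometric isomers: (Br/N3 trans, H2O/ONO trans); (Br/ONO trans, H2O/N3 trans); (Br/H2O trans, N3/ONO trans).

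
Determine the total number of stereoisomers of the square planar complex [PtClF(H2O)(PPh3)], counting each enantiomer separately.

The distinct arrangements are (3 in all): (Cl/H2O trans, F/PPh3 trans); (Cl/PPh3 trans, F/H2O trans); (Cl/F trans, H2O/PPh3 trans).
Each arrangement has an internal mirror plane or centre of symmetry, so none is chiral.

3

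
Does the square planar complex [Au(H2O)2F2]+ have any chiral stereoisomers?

A square has two trans pairs of vertices; adjacent vertices are cis.
There are 2 geometric isomers: H2O cis; H2O trans.
Each arrangement has an internal mirror plane or centre of symmetry, so none is chiral.

no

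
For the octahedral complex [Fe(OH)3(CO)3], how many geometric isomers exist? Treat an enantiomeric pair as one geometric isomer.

2

In an octahedral complex each vertex has one trans partner and four cis neighbours.
Working through the distinct placements yields 2 geometric isomers: OH mer; OH fac.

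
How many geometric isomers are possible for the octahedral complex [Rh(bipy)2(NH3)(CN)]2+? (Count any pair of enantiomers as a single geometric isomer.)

2

Each bipy is bidentate and must span two cis positions.
There are 2 geometric isomers: NH3 and CN mutually trans; NH3 and CN mutually cis (chiral).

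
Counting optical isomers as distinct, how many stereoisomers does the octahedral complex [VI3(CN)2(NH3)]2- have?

3

The six octahedral sites form three mutually perpendicular trans pairs.
Working through the distinct placements yields 3 geometric isomers: I mer, CN trans; I fac, CN cis; I mer, CN cis.
Each arrangement has an internal mirror plane or centre of symmetry, so none is chiral.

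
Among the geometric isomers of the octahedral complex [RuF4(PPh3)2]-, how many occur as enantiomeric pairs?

An octahedron has six vertices in three trans pairs; every non-trans pair is cis.
Systematic placement gives 2 geometric isomers: PPh3 trans; PPh3 cis.
Each arrangement has an internal mirror plane or centre of symmetry, so none is chiral.

0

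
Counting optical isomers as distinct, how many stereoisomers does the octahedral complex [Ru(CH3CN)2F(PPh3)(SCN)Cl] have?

In an octahedral complex each vertex has one trans partner and four cis neighbours.
Systematic enumeration (placing each ligand type in turn and discarding arrangements equivalent by rotation or reflection) gives 9 geometric isomers.
Of these, 6 lack any improper symmetry element and so occur as enantiomeric pairs, giving 9 + 6 = 15 stereoisomers in total.

15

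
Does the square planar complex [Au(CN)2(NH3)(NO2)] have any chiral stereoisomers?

A square has two trans pairs of vertices; adjacent vertices are cis.
There are 2 geometric isomers: CN cis; CN trans.
Each arrangement has an internal mirror plane or centre of symmetry, so none is chiral.

no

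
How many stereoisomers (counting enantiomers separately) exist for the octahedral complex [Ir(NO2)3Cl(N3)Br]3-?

5

In an octahedral complex each vertex has one trans partner and four cis neighbours.
The distinct arrangements are (4 in all): NO2 mer (3 arrangements); NO2 fac (chiral).
One of these lacks any improper symmetry element and so occurs as an enantiomeric pair, giving 4 + 1 = 5 stereoisomers in total.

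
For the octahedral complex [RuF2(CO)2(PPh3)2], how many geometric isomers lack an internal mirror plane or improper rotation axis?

1

In an octahedral complex each vertex has one trans partner and four cis neighbours.
Systematic placement gives 5 geometric isomers: F trans, CO trans, PPh3 trans; F cis, CO trans, PPh3 cis; F cis, CO cis, PPh3 trans; F cis, CO cis, PPh3 cis (chiral); F trans, CO cis, PPh3 cis.
One of these lacks any improper symmetry element and so occurs as an enantiomeric pair, giving 5 + 1 = 6 stereoisomers in total.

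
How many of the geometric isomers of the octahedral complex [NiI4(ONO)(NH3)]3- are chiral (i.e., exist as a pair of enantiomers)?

0

Working through the distinct placements yields 2 geometric isomers: ONO and NH3 mutually trans; ONO and NH3 mutually cis.
Each arrangement has an internal mirror plane or centre of symmetry, so none is chiral.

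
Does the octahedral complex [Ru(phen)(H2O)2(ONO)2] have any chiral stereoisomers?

yes

The six octahedral sites form three mutually perpendicular trans pairs.
Each phen is bidentate and must span two cis positions.
The distinct arrangements are (3 in all): H2O trans, ONO cis; H2O cis, ONO cis (chiral); H2O cis, ONO trans.
One of these lacks any improper symmetry element and so occurs as an enantiomeric pair, giving 3 + 1 = 4 stereoisomers in total.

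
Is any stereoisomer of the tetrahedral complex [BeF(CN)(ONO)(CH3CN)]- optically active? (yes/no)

Only one geometric arrangement is possible; it has no improper symmetry element, so it exists as a pair of enantiomers (2 stereoisomers).

yes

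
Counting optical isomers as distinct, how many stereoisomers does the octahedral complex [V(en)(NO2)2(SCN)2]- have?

An octahedron has six vertices in three trans pairs; every non-trans pair is cis.
Each en is bidentate and must span two cis positions.
Systematic placement gives 3 geometric isomers: NO2 trans, SCN cis; NO2 cis, SCN cis (chiral); NO2 cis, SCN trans.
One of these lacks any improper symmetry element and so occurs as an enantiomeric pair, giving 3 + 1 = 4 stereoisomers in total.

4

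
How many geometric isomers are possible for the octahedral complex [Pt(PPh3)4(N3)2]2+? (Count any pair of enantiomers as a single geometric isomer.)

2

The six octahedral sites form three mutually perpendicular trans pairs.
Working through the distinct placements yields 2 geometric isomers: N3 trans; N3 cis.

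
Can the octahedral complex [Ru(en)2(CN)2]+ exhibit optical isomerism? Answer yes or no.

yes

The six octahedral sites form three mutually perpendicular trans pairs.
Each en is bidentate and must span two cis positions.
Working through the distinct placements yields 2 geometric isomers: CN trans; CN cis (chiral).
One of these lacks any improper symmetry element and so occurs as an enantiomeric pair, giving 2 + 1 = 3 stereoisomers in total.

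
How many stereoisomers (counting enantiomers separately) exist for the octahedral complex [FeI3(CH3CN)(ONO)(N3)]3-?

5

Systematic placement gives 4 geometric isomers: I mer (3 arrangements); I fac (chiral).
One of these lacks any improper symmetry element and so occurs as an enantiomeric pair, giving 4 + 1 = 5 stereoisomers in total.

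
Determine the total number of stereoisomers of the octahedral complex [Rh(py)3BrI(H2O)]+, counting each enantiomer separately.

The six octahedral sites form three mutually perpendicular trans pairs.
The distinct arrangements are (4 in all): py mer (3 arrangements); py fac (chiral).
One of these lacks any improper symmetry element and so occurs as an enantiomeric pair, giving 4 + 1 = 5 stereoisomers in total.

5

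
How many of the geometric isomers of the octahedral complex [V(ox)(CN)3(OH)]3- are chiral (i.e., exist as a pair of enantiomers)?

Each ox is bidentate and must span two cis positions.
Working through the distinct placements yields 2 geometric isomers: CN mer; CN fac.
Each arrangement has an internal mirror plane or centre of symmetry, so none is chiral.

0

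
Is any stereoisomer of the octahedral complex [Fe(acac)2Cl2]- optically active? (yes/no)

yes

In an octahedral complex each vertex has one trans partner and four cis neighbours.
Each acac is bidentate and must span two cis positions.
The distinct arrangements are (2 in all): Cl trans; Cl cis (chiral).
One of these lacks any improper symmetry element and so occurs as an enantiomeric pair, giving 2 + 1 = 3 stereoisomers in total.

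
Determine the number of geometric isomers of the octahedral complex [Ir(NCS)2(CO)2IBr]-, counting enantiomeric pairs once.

6

An octahedron has six vertices in three trans pairs; every non-trans pair is cis.
Working through the distinct placements yields 6 geometric isomers: NCS trans, CO cis; NCS cis, CO cis (3 arrangements, 2 chiral); NCS trans, CO trans; NCS cis, CO trans.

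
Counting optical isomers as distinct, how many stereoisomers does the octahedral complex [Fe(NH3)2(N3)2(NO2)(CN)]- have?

In an octahedral complex each vertex has one trans partner and four cis neighbours.
The distinct arrangements are (6 in all): NH3 cis, N3 cis (3 arrangements, 2 chiral); NH3 trans, N3 cis; NH3 cis, N3 trans; NH3 trans, N3 trans.
Of these, 2 lack any improper symmetry element and so occur as enantiomeric pairs, giving 6 + 2 = 8 stereoisomers in total.

8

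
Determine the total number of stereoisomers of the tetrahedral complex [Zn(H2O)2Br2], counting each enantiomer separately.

Only one geometric arrangement is possible.

1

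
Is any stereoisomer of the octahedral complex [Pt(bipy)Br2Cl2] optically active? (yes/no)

yes

The six octahedral sites form three mutually perpendicular trans pairs.
Each bipy is bidentate and must span two cis positions.
The distinct arrangements are (3 in all): Br trans, Cl cis; Br cis, Cl cis (chiral); Br cis, Cl trans.
One of these lacks any improper symmetry element and so occurs as an enantiomeric pair, giving 3 + 1 = 4 stereoisomers in total.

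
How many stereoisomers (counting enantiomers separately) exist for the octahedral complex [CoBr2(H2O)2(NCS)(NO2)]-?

8

Working through the distinct placements yields 6 geometric isomers: Br trans, H2O trans; Br trans, H2O cis; Br cis, H2O cis (3 arrangements, 2 chiral); Br cis, H2O trans.
Of these, 2 lack any improper symmetry element and so occur as enantiomeric pairs, giving 6 + 2 = 8 stereoisomers in total.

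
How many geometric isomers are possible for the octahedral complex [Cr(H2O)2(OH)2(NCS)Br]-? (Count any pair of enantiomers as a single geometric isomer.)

Systematic placement gives 6 geometric isomers: H2O cis, OH trans; H2O cis, OH cis (3 arrangements, 2 chiral); H2O trans, OH trans; H2O trans, OH cis.

6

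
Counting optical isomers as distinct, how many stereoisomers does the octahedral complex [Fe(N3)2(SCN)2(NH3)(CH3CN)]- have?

8

The six octahedral sites form three mutually perpendicular trans pairs.
Systematic placement gives 6 geometric isomers: N3 cis, SCN trans; N3 cis, SCN cis (3 arrangements, 2 chiral); N3 trans, SCN trans; N3 trans, SCN cis.
Of these, 2 lack any improper symmetry element and so occur as enantiomeric pairs, giving 6 + 2 = 8 stereoisomers in total.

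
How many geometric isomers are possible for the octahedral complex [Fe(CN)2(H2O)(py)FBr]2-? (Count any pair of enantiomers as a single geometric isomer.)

The six octahedral sites form three mutually perpendicular trans pairs.
Exhaustive case analysis gives 9 geometric isomers.

9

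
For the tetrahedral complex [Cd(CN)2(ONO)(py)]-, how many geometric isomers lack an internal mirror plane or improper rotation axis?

All four vertices of a tetrahedron are equivalent and mutually adjacent, so cis/trans isomerism cannot arise.
Only one geometric arrangement is possible.

0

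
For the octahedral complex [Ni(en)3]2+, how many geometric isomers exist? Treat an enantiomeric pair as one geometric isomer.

Each en is bidentate and must span two cis positions.
Only one geometric arrangement is possible; it has no improper symmetry element, so it exists as a pair of enantiomers (2 stereoisomers).

1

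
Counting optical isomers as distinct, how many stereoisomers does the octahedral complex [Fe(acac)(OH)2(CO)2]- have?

4

Each acac is bidentate and must span two cis positions.
There are 3 geometric isomers: OH cis, CO trans; OH cis, CO cis (chiral); OH trans, CO cis.
One of these lacks any improper symmetry element and so occurs as an enantiomeric pair, giving 3 + 1 = 4 stereoisomers in total.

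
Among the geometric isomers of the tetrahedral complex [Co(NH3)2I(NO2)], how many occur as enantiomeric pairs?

All four vertices of a tetrahedron are equivalent and mutually adjacent, so cis/trans isomerism cannot arise.
Only one geometric arrangement is possible.

0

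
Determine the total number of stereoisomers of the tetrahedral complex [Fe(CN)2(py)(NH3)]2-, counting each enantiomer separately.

Only one geometric arrangement is possible.

1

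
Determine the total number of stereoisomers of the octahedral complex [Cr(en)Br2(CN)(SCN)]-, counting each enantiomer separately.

6

Each en is bidentate and must span two cis positions.
The distinct arrangements are (4 in all): Br trans; Br cis (3 arrangements, 2 chiral).
Of these, 2 lack any improper symmetry element and so occur as enantiomeric pairs, giving 4 + 2 = 6 stereoisomers in total.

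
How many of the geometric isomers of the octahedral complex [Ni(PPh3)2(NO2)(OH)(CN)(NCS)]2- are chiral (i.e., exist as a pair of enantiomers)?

6

Placing the ligands in turn and identifying arrangements related by rotation or reflection leaves 9 distinct geometric isomers.
Of these, 6 lack any improper symmetry element and so occur as enantiomeric pairs, giving 9 + 6 = 15 stereoisomers in total.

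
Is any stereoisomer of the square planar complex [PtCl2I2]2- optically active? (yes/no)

Working through the distinct placements yields 2 geometric isomers: Cl cis; Cl trans.
Each arrangement has an internal mirror plane or centre of symmetry, so none is chiral.

no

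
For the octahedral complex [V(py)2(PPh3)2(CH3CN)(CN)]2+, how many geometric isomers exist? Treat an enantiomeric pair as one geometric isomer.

6

The six octahedral sites form three mutually perpendicular trans pairs.
Working through the distinct placements yields 6 geometric isomers: py trans, PPh3 trans; py cis, PPh3 cis (3 arrangements, 2 chiral); py trans, PPh3 cis; py cis, PPh3 trans.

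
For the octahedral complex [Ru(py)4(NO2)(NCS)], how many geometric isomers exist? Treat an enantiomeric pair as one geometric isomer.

In an octahedral complex each vertex has one trans partner and four cis neighbours.
There are 2 geometric isomers: NO2 and NCS mutually trans; NO2 and NCS mutually cis.

2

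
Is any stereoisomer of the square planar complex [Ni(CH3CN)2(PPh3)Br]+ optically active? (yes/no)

no

A square has two trans pairs of vertices; adjacent vertices are cis.
There are 2 geometric isomers: CH3CN cis; CH3CN trans.
Each arrangement has an internal mirror plane or centre of symmetry, so none is chiral.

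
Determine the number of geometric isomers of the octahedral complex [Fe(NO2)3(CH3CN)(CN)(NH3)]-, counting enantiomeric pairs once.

In an octahedral complex each vertex has one trans partner and four cis neighbours.
Systematic placement gives 4 geometric isomers: NO2 mer (3 arrangements); NO2 fac (chiral).

4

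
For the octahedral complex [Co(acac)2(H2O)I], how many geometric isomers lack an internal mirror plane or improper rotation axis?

Each acac is bidentate and must span two cis positions.
Systematic placement gives 2 geometric isomers: H2O and I mutually trans; H2O and I mutually cis (chiral).
One of these lacks any improper symmetry element and so occurs as an enantiomeric pair, giving 2 + 1 = 3 stereoisomers in total.

1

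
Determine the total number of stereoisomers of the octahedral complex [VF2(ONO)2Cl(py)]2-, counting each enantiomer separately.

In an octahedral complex each vertex has one trans partner and four cis neighbours.
There are 6 geometric isomers: F cis, ONO cis (3 arrangements, 2 chiral); F cis, ONO trans; F trans, ONO cis; F trans, ONO trans.
Of these, 2 lack any improper symmetry element and so occur as enantiomeric pairs, giving 6 + 2 = 8 stereoisomers in total.

8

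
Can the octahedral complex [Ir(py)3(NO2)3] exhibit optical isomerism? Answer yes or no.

no

In an octahedral complex each vertex has one trans partner and four cis neighbours.
There are 2 geometric isomers: py mer; py fac.
Each arrangement has an internal mirror plane or centre of symmetry, so none is chiral.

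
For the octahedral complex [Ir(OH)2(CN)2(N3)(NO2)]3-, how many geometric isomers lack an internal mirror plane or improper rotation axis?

The six octahedral sites form three mutually perpendicular trans pairs.
Systematic placement gives 6 geometric isomers: OH trans, CN trans; OH cis, CN trans; OH trans, CN cis; OH cis, CN cis (3 arrangements, 2 chiral).
Of these, 2 lack any improper symmetry element and so occur as enantiomeric pairs, giving 6 + 2 = 8 stereoisomers in total.

2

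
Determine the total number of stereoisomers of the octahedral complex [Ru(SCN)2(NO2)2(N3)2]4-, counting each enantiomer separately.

The distinct arrangements are (5 in all): SCN trans, NO2 trans, N3 trans; SCN cis, NO2 cis, N3 trans; SCN trans, NO2 cis, N3 cis; SCN cis, NO2 cis, N3 cis (chiral); SCN cis, NO2 trans, N3 cis.
One of these lacks any improper symmetry element and so occurs as an enantiomeric pair, giving 5 + 1 = 6 stereoisomers in total.

6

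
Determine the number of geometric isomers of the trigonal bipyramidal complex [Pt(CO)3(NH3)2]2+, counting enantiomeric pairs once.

A trigonal bipyramid has two axial and three equatorial sites, which are chemically inequivalent.
Systematic placement gives 3 geometric isomers: NH3 both equatorial; NH3 one axial, one equatorial; NH3 both axial.

3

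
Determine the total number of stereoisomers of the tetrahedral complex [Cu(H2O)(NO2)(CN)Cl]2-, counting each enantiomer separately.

2

Only one geometric arrangement is possible; it has no improper symmetry element, so it exists as a pair of enantiomers (2 stereoisomers).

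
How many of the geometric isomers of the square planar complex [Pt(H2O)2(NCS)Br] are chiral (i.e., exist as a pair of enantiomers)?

Systematic placement gives 2 geometric isomers: H2O cis; H2O trans.
Each arrangement has an internal mirror plane or centre of symmetry, so none is chiral.

0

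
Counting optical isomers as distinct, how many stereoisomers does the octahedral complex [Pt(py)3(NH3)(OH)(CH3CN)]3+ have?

5

There are 4 geometric isomers: py mer (3 arrangements); py fac (chiral).
One of these lacks any improper symmetry element and so occurs as an enantiomeric pair, giving 4 + 1 = 5 stereoisomers in total.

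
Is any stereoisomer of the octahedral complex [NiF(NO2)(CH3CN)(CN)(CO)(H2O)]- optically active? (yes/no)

In an octahedral complex each vertex has one trans partner and four cis neighbours.
Placing the ligands in turn and identifying arrangements related by rotation or reflection leaves 15 distinct geometric isomers.
Of these, 15 lack any improper symmetry element and so occur as enantiomeric pairs, giving 15 + 15 = 30 stereoisomers in total.

yes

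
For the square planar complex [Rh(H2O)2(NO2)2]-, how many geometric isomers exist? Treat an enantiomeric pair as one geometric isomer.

The distinct arrangements are (2 in all): H2O cis; H2O trans.

2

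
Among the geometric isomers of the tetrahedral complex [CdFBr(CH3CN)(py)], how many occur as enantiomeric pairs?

1

All four vertices of a tetrahedron are equivalent and mutually adjacent, so cis/trans isomerism cannot arise.
Only one geometric arrangement is possible; it has no improper symmetry element, so it exists as a pair of enantiomers (2 stereoisomers).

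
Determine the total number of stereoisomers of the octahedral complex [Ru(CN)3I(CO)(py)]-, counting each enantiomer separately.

Working through the distinct placements yields 4 geometric isomers: CN mer (3 arrangements); CN fac (chiral).
One of these lacks any improper symmetry element and so occurs as an enantiomeric pair, giving 4 + 1 = 5 stereoisomers in total.

5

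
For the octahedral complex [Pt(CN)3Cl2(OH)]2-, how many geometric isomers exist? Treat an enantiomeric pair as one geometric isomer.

In an octahedral complex each vertex has one trans partner and four cis neighbours.
The distinct arrangements are (3 in all): CN mer, Cl cis; CN mer, Cl trans; CN fac, Cl cis.

3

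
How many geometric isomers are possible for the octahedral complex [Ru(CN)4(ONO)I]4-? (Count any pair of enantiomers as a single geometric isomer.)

The six octahedral sites form three mutually perpendicular trans pairs.
Systematic placement gives 2 geometric isomers: ONO and I mutually trans; ONO and I mutually cis.

2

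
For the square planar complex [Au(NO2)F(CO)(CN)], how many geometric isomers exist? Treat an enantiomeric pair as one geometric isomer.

3

Systematic placement gives 3 geometric isomers: (CN/F trans, CO/NO2 trans); (CN/NO2 trans, CO/F trans); (CN/CO trans, F/NO2 trans).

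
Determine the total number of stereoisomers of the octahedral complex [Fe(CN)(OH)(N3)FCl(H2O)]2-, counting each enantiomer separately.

30

In an octahedral complex each vertex has one trans partner and four cis neighbours.
Exhaustive case analysis gives 15 geometric isomers.
Of these, 15 lack any improper symmetry element and so occur as enantiomeric pairs, giving 15 + 15 = 30 stereoisomers in total.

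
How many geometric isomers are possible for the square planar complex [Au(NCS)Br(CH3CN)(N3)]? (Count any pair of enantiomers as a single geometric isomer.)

3

In a square planar complex each vertex has one trans partner and two cis neighbours.
Systematic placement gives 3 geometric isomers: (Br/N3 trans, CH3CN/NCS trans); (Br/NCS trans, CH3CN/N3 trans); (Br/CH3CN trans, N3/NCS trans).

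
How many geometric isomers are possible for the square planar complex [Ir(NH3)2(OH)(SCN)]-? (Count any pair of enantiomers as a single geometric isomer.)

2

In a square planar complex each vertex has one trans partner and two cis neighbours.
The distinct arrangements are (2 in all): NH3 cis; NH3 trans.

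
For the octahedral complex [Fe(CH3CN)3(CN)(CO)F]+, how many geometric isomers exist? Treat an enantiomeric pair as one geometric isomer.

The six octahedral sites form three mutually perpendicular trans pairs.
There are 4 geometric isomers: CH3CN mer (3 arrangements); CH3CN fac (chiral).

4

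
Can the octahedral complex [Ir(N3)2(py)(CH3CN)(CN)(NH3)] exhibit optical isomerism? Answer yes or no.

The six octahedral sites form three mutually perpendicular trans pairs.
Systematic enumeration (placing each ligand type in turn and discarding arrangements equivalent by rotation or reflection) gives 9 geometric isomers.
Of these, 6 lack any improper symmetry element and so occur as enantiomeric pairs, giving 9 + 6 = 15 stereoisomers in total.

yes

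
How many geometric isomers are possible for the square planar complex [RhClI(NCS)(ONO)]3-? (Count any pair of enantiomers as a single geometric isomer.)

In a square planar complex each vertex has one trans partner and two cis neighbours.
The distinct arrangements are (3 in all): (Cl/NCS trans, I/ONO trans); (Cl/ONO trans, I/NCS trans); (Cl/I trans, NCS/ONO trans).

3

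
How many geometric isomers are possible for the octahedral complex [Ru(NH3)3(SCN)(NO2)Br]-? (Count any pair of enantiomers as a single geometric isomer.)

4

In an octahedral complex each vertex has one trans partner and four cis neighbours.
The distinct arrangements are (4 in all): NH3 mer (3 arrangements); NH3 fac (chiral).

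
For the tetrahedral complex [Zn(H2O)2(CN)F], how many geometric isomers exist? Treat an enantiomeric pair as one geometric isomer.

All four vertices of a tetrahedron are equivalent and mutually adjacent, so cis/trans isomerism cannot arise.
Only one geometric arrangement is possible.

1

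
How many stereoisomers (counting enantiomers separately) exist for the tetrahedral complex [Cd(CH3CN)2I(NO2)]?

1

In a tetrahedral complex all four positions are equivalent and every pair of ligands is adjacent — there is no cis/trans distinction.
Only one geometric arrangement is possible.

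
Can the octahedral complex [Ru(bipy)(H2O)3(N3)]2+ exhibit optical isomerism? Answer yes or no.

no

Each bipy is bidentate and must span two cis positions.
Systematic placement gives 2 geometric isomers: H2O mer; H2O fac.
Each arrangement has an internal mirror plane or centre of symmetry, so none is chiral.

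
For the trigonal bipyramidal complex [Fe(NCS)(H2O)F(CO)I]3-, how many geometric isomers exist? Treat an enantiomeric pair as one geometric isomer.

10

In a trigonal bipyramid the two axial positions differ from the three equatorial ones.
Placing the ligands in turn and identifying arrangements related by rotation or reflection leaves 10 distinct geometric isomers.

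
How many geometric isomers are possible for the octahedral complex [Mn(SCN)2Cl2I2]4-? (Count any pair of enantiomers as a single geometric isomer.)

5

An octahedron has six vertices in three trans pairs; every non-trans pair is cis.
There are 5 geometric isomers: SCN trans, Cl trans, I trans; SCN cis, Cl trans, I cis; SCN trans, Cl cis, I cis; SCN cis, Cl cis, I cis (chiral); SCN cis, Cl cis, I trans.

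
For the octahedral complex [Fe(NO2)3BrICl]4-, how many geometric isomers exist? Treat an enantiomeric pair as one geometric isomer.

4

Systematic placement gives 4 geometric isomers: NO2 mer (3 arrangements); NO2 fac (chiral).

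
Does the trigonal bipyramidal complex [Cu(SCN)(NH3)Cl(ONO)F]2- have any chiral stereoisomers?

yes

In a trigonal bipyramid the two axial positions differ from the three equatorial ones.
Placing the ligands in turn and identifying arrangements related by rotation or reflection leaves 10 distinct geometric isomers.
Of these, 10 lack any improper symmetry element and so occur as enantiomeric pairs, giving 10 + 10 = 20 stereoisomers in total.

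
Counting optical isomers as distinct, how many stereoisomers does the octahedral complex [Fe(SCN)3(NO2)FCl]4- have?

The six octahedral sites form three mutually perpendicular trans pairs.
There are 4 geometric isomers: SCN mer (3 arrangements); SCN fac (chiral).
One of these lacks any improper symmetry element and so occurs as an enantiomeric pair, giving 4 + 1 = 5 stereoisomers in total.

5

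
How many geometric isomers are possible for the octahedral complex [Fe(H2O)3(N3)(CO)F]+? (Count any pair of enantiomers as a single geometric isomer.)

There are 4 geometric isomers: H2O mer (3 arrangements); H2O fac (chiral).

4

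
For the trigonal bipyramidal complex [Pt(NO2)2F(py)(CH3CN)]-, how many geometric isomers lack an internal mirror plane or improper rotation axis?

Systematic enumeration (placing each ligand type in turn and discarding arrangements equivalent by rotation or reflection) gives 7 geometric isomers.
Of these, 3 lack any improper symmetry element and so occur as enantiomeric pairs, giving 7 + 3 = 10 stereoisomers in total.

3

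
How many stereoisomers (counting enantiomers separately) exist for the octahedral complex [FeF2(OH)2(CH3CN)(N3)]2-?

In an octahedral complex each vertex has one trans partner and four cis neighbours.
Working through the distinct placements yields 6 geometric isomers: F cis, OH trans; F cis, OH cis (3 arrangements, 2 chiral); F trans, OH trans; F trans, OH cis.
Of these, 2 lack any improper symmetry element and so occur as enantiomeric pairs, giving 6 + 2 = 8 stereoisomers in total.

8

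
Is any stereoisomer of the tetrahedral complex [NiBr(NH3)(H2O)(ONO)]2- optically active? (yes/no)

All four vertices of a tetrahedron are equivalent and mutually adjacent, so cis/trans isomerism cannot arise.
Only one geometric arrangement is possible; it has no improper symmetry element, so it exists as a pair of enantiomers (2 stereoisomers).

yes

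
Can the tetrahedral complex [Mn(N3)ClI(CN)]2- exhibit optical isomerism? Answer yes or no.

yes

All four vertices of a tetrahedron are equivalent and mutually adjacent, so cis/trans isomerism cannot arise.
Only one geometric arrangement is possible; it has no improper symmetry element, so it exists as a pair of enantiomers (2 stereoisomers).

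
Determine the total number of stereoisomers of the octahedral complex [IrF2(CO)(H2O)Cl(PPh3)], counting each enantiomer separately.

In an octahedral complex each vertex has one trans partner and four cis neighbours.
Placing the ligands in turn and identifying arrangements related by rotation or reflection leaves 9 distinct geometric isomers.
Of these, 6 lack any improper symmetry element and so occur as enantiomeric pairs, giving 9 + 6 = 15 stereoisomers in total.

15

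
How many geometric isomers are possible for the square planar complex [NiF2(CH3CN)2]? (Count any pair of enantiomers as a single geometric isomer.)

In a square planar complex each vertex has one trans partner and two cis neighbours.
The distinct arrangements are (2 in all): F cis; F trans.

2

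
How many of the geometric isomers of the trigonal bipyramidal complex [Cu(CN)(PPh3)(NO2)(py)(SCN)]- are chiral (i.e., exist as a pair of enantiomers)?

10

A trigonal bipyramid has two axial and three equatorial sites, which are chemically inequivalent.
Placing the ligands in turn and identifying arrangements related by rotation or reflection leaves 10 distinct geometric isomers.
Of these, 10 lack any improper symmetry element and so occur as enantiomeric pairs, giving 10 + 10 = 20 stereoisomers in total.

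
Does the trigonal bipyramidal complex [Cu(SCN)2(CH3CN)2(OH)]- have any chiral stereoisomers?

yes

Exhaustive case analysis gives 5 geometric isomers.
One of these lacks any improper symmetry element and so occurs as an enantiomeric pair, giving 5 + 1 = 6 stereoisomers in total.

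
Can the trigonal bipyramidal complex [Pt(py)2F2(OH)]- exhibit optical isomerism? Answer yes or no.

In a trigonal bipyramid the two axial positions differ from the three equatorial ones.
Exhaustive case analysis gives 5 geometric isomers.
One of these lacks any improper symmetry element and so occurs as an enantiomeric pair, giving 5 + 1 = 6 stereoisomers in total.

yes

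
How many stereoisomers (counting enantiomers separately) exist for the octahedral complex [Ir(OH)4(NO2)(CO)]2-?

The six octahedral sites form three mutually perpendicular trans pairs.
The distinct arrangements are (2 in all): NO2 and CO mutually trans; NO2 and CO mutually cis.
Each arrangement has an internal mirror plane or centre of symmetry, so none is chiral.

2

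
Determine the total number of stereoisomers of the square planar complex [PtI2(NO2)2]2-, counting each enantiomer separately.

2

Working through the distinct placements yields 2 geometric isomers: I cis; I trans.
Each arrangement has an internal mirror plane or centre of symmetry, so none is chiral.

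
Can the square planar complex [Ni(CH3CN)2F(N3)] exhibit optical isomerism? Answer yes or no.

no

In a square planar complex each vertex has one trans partner and two cis neighbours.
Working through the distinct placements yields 2 geometric isomers: CH3CN cis; CH3CN trans.
Each arrangement has an internal mirror plane or centre of symmetry, so none is chiral.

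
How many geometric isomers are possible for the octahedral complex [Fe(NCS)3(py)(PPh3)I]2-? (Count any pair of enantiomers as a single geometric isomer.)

An octahedron has six vertices in three trans pairs; every non-trans pair is cis.
Working through the distinct placements yields 4 geometric isomers: NCS mer (3 arrangements); NCS fac (chiral).

4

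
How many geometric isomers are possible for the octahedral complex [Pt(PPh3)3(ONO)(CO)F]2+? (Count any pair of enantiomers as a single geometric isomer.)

4

An octahedron has six vertices in three trans pairs; every non-trans pair is cis.
The distinct arrangements are (4 in all): PPh3 mer (3 arrangements); PPh3 fac (chiral).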